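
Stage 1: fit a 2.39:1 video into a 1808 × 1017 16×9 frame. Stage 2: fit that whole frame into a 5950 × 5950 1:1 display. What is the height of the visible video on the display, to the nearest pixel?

2490 px

Inside the 1808×1017 canvas the video is width-limited at 1808.00 × 756.49.
Second fit — the 16×9 canvas into 5950×5950 spans the width: 5950.00 × 3346.88 (×3.2909 from 1808×1017).
The video scales with it: height 756.49 × 3.2909 ≈ 2489.54.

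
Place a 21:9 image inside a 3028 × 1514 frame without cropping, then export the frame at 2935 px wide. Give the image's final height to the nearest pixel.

1258 px

Fitted into 3028×1514, the image spans the width; its height is 3028 × 9/21 ≈ 1297.71 px.
The frame scales by 2935/3028 = 0.9693; 1297.71 × 0.9693 ≈ 1257.86 px.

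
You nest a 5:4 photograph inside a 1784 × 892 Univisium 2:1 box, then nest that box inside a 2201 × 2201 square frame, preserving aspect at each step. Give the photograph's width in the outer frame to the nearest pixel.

1376 px

First fit — 5:4 into 1784×892 spans the height: 1115.00 × 892.00.
The Univisium 2:1 canvas is width-limited in 2201×2201, giving 2201.00 × 1100.50; scale factor 1.2337.
So the photograph's width is 1115.00 × 1.2337 ≈ 1375.62.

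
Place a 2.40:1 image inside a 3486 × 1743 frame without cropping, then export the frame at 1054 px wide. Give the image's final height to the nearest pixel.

439 px

Fitted into 3486×1743, the image spans the width; its height is 3486 / 2.400 ≈ 1452.50 px.
Scaling 3486 → 1054 is ×0.3024, so the height becomes 1452.50 × 0.3024 ≈ 439.17 px.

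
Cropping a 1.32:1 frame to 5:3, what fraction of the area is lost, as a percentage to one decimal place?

20.8%

5:3 is wider than 1.32:1, so the crop keeps the full width and trims the height.
Area ratio = (1.320)/(1.667) = 79.20%; the remaining 20.80% is cropped out.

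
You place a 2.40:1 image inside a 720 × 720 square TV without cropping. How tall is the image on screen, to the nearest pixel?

300 px

2.40:1 (2.400) > square (1.000), so the image fills the width.
The image is 720 / 2.400 ≈ 300.00 px tall.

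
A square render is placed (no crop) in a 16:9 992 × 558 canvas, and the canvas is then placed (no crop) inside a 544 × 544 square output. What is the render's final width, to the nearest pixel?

Inside the 992×558 canvas the render is height-limited at 558.00 × 558.00.
The 16:9 canvas is width-limited in 544×544, giving 544.00 × 306.00; scale factor 0.5484.
The render scales with it: width 558.00 × 0.5484 ≈ 306.00.

306 px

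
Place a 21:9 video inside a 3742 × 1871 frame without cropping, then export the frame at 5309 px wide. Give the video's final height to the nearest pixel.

At 3742×1871 the video is width-limited, so height = 3742 × 9/21 ≈ 1603.71 px.
Scaling 3742 → 5309 is ×1.4188, so the height becomes 1603.71 × 1.4188 ≈ 2275.29 px.

2275 px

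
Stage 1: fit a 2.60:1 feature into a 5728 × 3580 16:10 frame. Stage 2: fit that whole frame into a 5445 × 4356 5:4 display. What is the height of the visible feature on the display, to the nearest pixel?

First fit — 2.60:1 into 5728×3580 spans the width: 5728.00 × 2203.08.
The 16:10 canvas is width-limited in 5445×4356, giving 5445.00 × 3403.12; scale factor 0.9506.
Applying the same ×0.9506: 2203.08 → 2094.23.

2094 px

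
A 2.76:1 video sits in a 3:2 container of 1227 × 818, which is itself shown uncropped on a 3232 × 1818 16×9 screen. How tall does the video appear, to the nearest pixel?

Inside the 1227×818 canvas the video is width-limited at 1227.00 × 444.57.
3:2 in 3232×1818: fills the height, so the intermediate becomes 2727.00 × 1818.00 — a scale of ×2.2225.
The video scales with it: height 444.57 × 2.2225 ≈ 988.04.

988 px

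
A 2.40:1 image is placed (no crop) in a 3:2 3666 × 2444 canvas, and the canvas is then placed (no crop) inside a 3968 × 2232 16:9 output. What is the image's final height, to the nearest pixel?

1395 px

First fit — 2.40:1 into 3666×2444 spans the width: 3666.00 × 1527.50.
3:2 in 3968×2232: fills the height, so the intermediate becomes 3348.00 × 2232.00 — a scale of ×0.9133.
The image scales with it: height 1527.50 × 0.9133 ≈ 1395.00.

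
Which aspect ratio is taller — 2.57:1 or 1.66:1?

2.57 and 1.66; 2.57 > 1.66. The smaller width-to-height ratio is the taller frame.

1.66:1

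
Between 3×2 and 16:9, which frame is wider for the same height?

3×2 = 1.5 and 16:9 = 1.778; 1.778 > 1.5.

16:9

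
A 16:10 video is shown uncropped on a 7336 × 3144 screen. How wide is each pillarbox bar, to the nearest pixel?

1153 px

16:10 is narrower than 21:9, so it spans the full height.
The video is 3144 × 16/10 ≈ 5030.40 px wide.
Leftover width: 7336 − 5030.40 = 2305.60 px → 1152.80 each side.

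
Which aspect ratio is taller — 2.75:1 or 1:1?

1:1

2.75 and 1; 2.75 > 1. The smaller width-to-height ratio is the taller frame.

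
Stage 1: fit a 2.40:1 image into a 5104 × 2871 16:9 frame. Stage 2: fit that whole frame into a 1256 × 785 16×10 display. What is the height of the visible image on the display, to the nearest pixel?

First fit — 2.40:1 into 5104×2871 spans the width: 5104.00 × 2126.67.
Second fit — the 16:9 canvas into 1256×785 spans the width: 1256.00 × 706.50 (×0.2461 from 5104×2871).
Applying the same ×0.2461: 2126.67 → 523.33.

523 px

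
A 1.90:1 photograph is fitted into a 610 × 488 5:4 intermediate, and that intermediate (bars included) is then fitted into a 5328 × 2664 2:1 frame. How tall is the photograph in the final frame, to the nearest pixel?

Inside the 610×488 canvas the photograph is width-limited at 610.00 × 321.05.
Second fit — the 5:4 canvas into 5328×2664 spans the height: 3330.00 × 2664.00 (×5.4590 from 610×488).
Applying the same ×5.4590: 321.05 → 1752.63.

1753 px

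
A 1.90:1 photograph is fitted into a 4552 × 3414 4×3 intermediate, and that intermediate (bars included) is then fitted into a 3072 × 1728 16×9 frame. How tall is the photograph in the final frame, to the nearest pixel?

First fit — 1.90:1 into 4552×3414 spans the width: 4552.00 × 2395.79.
The 4×3 canvas is height-limited in 3072×1728, giving 2304.00 × 1728.00; scale factor 0.5062.
Applying the same ×0.5062: 2395.79 → 1212.63.

1213 px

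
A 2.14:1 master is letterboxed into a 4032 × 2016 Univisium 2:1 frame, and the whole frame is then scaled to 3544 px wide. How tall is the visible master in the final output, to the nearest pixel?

At 4032×2016 the master is width-limited, so height = 4032 / 2.140 ≈ 1884.11 px.
The frame scales by 3544/4032 = 0.8790; 1884.11 × 0.8790 ≈ 1656.07 px.

1656 px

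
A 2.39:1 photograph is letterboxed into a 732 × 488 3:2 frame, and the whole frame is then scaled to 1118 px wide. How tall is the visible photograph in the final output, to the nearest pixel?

In the 732×488 frame the photograph fills the width: height = 732 / 2.390 ≈ 306.28 px.
Scaling 732 → 1118 is ×1.5273, so the height becomes 306.28 × 1.5273 ≈ 467.78 px.

468 px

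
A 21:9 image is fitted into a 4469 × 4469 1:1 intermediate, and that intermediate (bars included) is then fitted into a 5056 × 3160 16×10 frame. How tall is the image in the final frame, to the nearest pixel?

1354 px

First fit — 21:9 into 4469×4469 spans the width: 4469.00 × 1915.29.
Second fit — the 1:1 canvas into 5056×3160 spans the height: 3160.00 × 3160.00 (×0.7071 from 4469×4469).
The image scales with it: height 1915.29 × 0.7071 ≈ 1354.29.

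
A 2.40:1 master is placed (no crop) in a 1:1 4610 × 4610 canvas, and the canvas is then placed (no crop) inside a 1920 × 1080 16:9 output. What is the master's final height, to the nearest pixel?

Inside the 4610×4610 canvas the master is width-limited at 4610.00 × 1920.83.
Second fit — the 1:1 canvas into 1920×1080 spans the height: 1080.00 × 1080.00 (×0.2343 from 4610×4610).
So the master's height is 1920.83 × 0.2343 ≈ 450.00.

450 px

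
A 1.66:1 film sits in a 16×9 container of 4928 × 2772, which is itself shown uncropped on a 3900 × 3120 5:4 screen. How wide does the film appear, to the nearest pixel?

3642 px

Inside the 4928×2772 canvas the film is height-limited at 4601.52 × 2772.00.
16×9 in 3900×3120: fills the width, so the intermediate becomes 3900.00 × 2193.75 — a scale of ×0.7914.
Applying the same ×0.7914: 4601.52 → 3641.62.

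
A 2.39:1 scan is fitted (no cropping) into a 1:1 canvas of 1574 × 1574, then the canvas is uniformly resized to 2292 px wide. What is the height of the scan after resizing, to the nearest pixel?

At 1574×1574 the scan is width-limited, so height = 1574 / 2.390 ≈ 658.58 px.
Scaling 1574 → 2292 is ×1.4562, so the height becomes 658.58 × 1.4562 ≈ 959.00 px.

959 px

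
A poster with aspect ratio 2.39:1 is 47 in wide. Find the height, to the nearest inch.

Height = 47 / 2.390 = 19.67.

20 in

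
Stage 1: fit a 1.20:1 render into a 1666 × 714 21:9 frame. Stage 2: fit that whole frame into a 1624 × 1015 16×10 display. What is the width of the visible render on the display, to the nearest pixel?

835 px

First fit — 1.20:1 into 1666×714 spans the height: 856.80 × 714.00.
The 21:9 canvas is width-limited in 1624×1015, giving 1624.00 × 696.00; scale factor 0.9748.
So the render's width is 856.80 × 0.9748 ≈ 835.20.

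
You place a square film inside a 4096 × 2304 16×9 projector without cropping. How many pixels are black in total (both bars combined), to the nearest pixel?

4128768 pixels

square is narrower than 16×9, so it spans the full height.
That makes the image 2304.0000 px wide (2304 × 1/1).
4096 − 2304.0000 = 1792.0000 px of bars.
Bar area = 1792.0000 × 2304 ≈ 4128768 px.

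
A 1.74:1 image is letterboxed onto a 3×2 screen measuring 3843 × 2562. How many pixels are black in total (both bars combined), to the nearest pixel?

1358037 pixels

1.74:1 (1.740) > 3×2 (1.500), so the image fills the width.
Content height = 3843 / 1.740 ≈ 2208.6207 px.
2562 − 2208.6207 = 353.3793 px of bars.
Bar area = 353.3793 × 3843 ≈ 1358037 px.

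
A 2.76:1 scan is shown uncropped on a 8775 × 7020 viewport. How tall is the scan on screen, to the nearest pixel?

3179 px

2.76:1 is wider than 5:4, so it spans the full width.
That makes the image 3179.35 px tall (8775 / 2.760).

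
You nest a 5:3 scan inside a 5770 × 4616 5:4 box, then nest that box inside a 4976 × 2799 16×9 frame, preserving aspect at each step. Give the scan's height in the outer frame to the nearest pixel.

Inside the 5770×4616 canvas the scan is width-limited at 5770.00 × 3462.00.
The 5:4 canvas is height-limited in 4976×2799, giving 3498.75 × 2799.00; scale factor 0.6064.
The scan scales with it: height 3462.00 × 0.6064 ≈ 2099.25.

2099 px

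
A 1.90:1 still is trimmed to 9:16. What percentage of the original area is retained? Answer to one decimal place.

29.6%

The height stays; only width is cut (since 9:16 is narrower than 1.90:1).
Fraction kept = (0.562)/(1.900) ≈ 29.61%.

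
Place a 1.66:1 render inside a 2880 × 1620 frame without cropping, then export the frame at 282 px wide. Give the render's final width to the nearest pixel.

Fitted into 2880×1620, the render spans the height; its width is 1620 × 1.660 ≈ 2689.20 px.
Resizing to 282 px wide multiplies everything by 0.0979: 2689.20 → 263.32 px.

263 px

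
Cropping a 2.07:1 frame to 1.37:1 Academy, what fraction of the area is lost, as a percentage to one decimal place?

33.8%

The height stays; only width is cut (since 1.37:1 Academy is narrower than 2.07:1).
Area ratio = (1.370)/(2.070) = 66.18%; the remaining 33.82% is cropped out.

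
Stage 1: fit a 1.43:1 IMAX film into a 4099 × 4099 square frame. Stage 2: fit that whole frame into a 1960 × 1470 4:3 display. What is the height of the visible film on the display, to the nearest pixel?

Inside the 4099×4099 canvas the film is width-limited at 4099.00 × 2866.43.
square in 1960×1470: fills the height, so the intermediate becomes 1470.00 × 1470.00 — a scale of ×0.3586.
The film scales with it: height 2866.43 × 0.3586 ≈ 1027.97.

1028 px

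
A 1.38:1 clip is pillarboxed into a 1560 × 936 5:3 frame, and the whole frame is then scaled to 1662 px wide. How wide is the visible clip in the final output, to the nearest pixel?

1376 px

Fitted into 1560×936, the clip spans the height; its width is 936 × 1.380 ≈ 1291.68 px.
Scaling 1560 → 1662 is ×1.0654, so the width becomes 1291.68 × 1.0654 ≈ 1376.14 px.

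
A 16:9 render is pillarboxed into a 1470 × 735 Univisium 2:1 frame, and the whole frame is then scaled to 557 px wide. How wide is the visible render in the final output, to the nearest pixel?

495 px

Fitted into 1470×735, the render spans the height; its width is 735 × 16/9 ≈ 1306.67 px.
The frame scales by 557/1470 = 0.3789; 1306.67 × 0.3789 ≈ 495.11 px.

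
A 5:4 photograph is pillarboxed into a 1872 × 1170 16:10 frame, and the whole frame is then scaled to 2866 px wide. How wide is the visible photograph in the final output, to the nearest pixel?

Fitted into 1872×1170, the photograph spans the height; its width is 1170 × 5/4 ≈ 1462.50 px.
Scaling 1872 → 2866 is ×1.5310, so the width becomes 1462.50 × 1.5310 ≈ 2239.06 px.

2239 px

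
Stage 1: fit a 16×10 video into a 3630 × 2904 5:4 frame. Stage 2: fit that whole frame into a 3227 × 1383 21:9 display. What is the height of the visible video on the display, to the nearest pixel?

1080 px

First fit — 16×10 into 3630×2904 spans the width: 3630.00 × 2268.75.
5:4 in 3227×1383: fills the height, so the intermediate becomes 1728.75 × 1383.00 — a scale of ×0.4762.
The video scales with it: height 2268.75 × 0.4762 ≈ 1080.47.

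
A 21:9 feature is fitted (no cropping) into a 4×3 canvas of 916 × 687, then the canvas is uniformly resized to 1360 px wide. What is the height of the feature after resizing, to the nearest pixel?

In the 916×687 frame the feature fills the width: height = 916 × 9/21 ≈ 392.57 px.
The frame scales by 1360/916 = 1.4847; 392.57 × 1.4847 ≈ 582.86 px.

583 px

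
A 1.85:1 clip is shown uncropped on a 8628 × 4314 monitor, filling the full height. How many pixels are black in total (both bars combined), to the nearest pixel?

2791589 pixels

Content width = 4314 × 1.850 ≈ 7980.9000 px.
Leftover width: 8628 − 7980.9000 = 647.1000 px.
Across the 4314-px span: 647.1000 × 4314 ≈ 2791589 px.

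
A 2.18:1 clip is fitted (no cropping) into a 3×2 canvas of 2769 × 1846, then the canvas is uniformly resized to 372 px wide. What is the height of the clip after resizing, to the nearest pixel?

171 px

In the 2769×1846 frame the clip fills the width: height = 2769 / 2.180 ≈ 1270.18 px.
Scaling 2769 → 372 is ×0.1343, so the height becomes 1270.18 × 0.1343 ≈ 170.64 px.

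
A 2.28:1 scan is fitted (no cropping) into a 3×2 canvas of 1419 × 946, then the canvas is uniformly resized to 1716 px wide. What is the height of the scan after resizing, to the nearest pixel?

In the 1419×946 frame the scan fills the width: height = 1419 / 2.280 ≈ 622.37 px.
Resizing to 1716 px wide multiplies everything by 1.2093: 622.37 → 752.63 px.

753 px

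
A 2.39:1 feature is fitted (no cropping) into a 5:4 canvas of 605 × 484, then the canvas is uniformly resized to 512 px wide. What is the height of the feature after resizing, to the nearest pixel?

At 605×484 the feature is width-limited, so height = 605 / 2.390 ≈ 253.14 px.
The frame scales by 512/605 = 0.8463; 253.14 × 0.8463 ≈ 214.23 px.

214 px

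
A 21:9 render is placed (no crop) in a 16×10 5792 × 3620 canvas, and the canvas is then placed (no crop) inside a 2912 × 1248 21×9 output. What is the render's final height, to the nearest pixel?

856 px

First fit — 21:9 into 5792×3620 spans the width: 5792.00 × 2482.29.
Second fit — the 16×10 canvas into 2912×1248 spans the height: 1996.80 × 1248.00 (×0.3448 from 5792×3620).
The render scales with it: height 2482.29 × 0.3448 ≈ 855.77.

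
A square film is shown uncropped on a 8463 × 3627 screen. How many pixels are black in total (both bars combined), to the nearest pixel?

17540172 pixels

square is narrower than 21×9, so it spans the full height.
That makes the image 3627.0000 px wide (3627 × 1/1).
Black = 8463 − 3627.0000 = 4836.0000 px.
Bar area = 4836.0000 × 3627 ≈ 17540172 px.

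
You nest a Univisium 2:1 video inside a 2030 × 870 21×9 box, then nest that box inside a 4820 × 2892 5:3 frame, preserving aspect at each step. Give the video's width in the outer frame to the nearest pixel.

Univisium 2:1 in 2030×870: fills the height, so the video is 1740.00 × 870.00.
21×9 in 4820×2892: fills the width, so the intermediate becomes 4820.00 × 2065.71 — a scale of ×2.3744.
The video scales with it: width 1740.00 × 2.3744 ≈ 4131.43.

4131 px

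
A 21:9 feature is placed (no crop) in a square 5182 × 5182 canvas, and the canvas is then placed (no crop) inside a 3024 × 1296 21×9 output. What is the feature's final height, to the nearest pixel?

First fit — 21:9 into 5182×5182 spans the width: 5182.00 × 2220.86.
square in 3024×1296: fills the height, so the intermediate becomes 1296.00 × 1296.00 — a scale of ×0.2501.
Applying the same ×0.2501: 2220.86 → 555.43.

555 px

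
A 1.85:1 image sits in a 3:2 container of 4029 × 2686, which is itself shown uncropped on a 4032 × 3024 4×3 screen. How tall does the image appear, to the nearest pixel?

2179 px

First fit — 1.85:1 into 4029×2686 spans the width: 4029.00 × 2177.84.
Second fit — the 3:2 canvas into 4032×3024 spans the width: 4032.00 × 2688.00 (×1.0007 from 4029×2686).
Applying the same ×1.0007: 2177.84 → 2179.46.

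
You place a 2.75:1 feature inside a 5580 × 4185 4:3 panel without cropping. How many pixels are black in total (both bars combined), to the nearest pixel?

Since 2.750 > 1.333, the feature is width-limited.
The feature is 5580 / 2.750 ≈ 2029.0909 px tall.
4185 − 2029.0909 = 2155.9091 px of bars.
That's 2155.9091 × 5580 ≈ 12029973 black pixels.

12029973 pixels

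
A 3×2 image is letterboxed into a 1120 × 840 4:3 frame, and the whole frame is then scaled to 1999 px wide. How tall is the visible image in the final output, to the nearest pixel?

1333 px

At 1120×840 the image is width-limited, so height = 1120 × 2/3 ≈ 746.67 px.
Scaling 1120 → 1999 is ×1.7848, so the height becomes 746.67 × 1.7848 ≈ 1332.67 px.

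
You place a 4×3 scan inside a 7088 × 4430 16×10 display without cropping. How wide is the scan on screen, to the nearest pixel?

5907 px

Since 1.333 < 1.600, the scan is height-limited.
Content width = 4430 × 4/3 ≈ 5906.67 px.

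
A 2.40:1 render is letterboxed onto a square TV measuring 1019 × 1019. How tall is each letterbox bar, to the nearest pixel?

2.40:1 (2.400) > square (1.000), so the render fills the width.
The render is 1019 / 2.400 ≈ 424.58 px tall.
Leftover height: 1019 − 424.58 = 594.42 px → 297.21 each side.

297 px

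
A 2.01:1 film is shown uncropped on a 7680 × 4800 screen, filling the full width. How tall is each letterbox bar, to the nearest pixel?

490 px

The film is 7680 / 2.010 ≈ 3820.90 px tall.
Leftover height: 4800 − 3820.90 = 979.10 px → 489.55 each side.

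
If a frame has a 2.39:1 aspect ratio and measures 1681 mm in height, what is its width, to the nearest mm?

Width = 1681 × 2.390 = 4017.59.

4018 mm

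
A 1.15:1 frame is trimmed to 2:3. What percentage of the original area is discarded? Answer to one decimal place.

42.0%

2:3 is narrower than 1.15:1, so the crop keeps the full height and trims the width.
(0.667)/(1.150) ≈ 0.580 of the area survives, leaving 42.03% discarded.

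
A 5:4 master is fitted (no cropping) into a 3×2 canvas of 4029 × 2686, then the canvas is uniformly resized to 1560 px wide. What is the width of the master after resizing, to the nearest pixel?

1300 px

Fitted into 4029×2686, the master spans the height; its width is 2686 × 5/4 ≈ 3357.50 px.
Resizing to 1560 px wide multiplies everything by 0.3872: 3357.50 → 1300.00 px.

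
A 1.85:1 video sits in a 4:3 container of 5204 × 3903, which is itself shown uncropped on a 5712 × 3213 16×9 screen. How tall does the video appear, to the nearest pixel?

1.85:1 in 5204×3903: fills the width, so the video is 5204.00 × 2812.97.
The 4:3 canvas is height-limited in 5712×3213, giving 4284.00 × 3213.00; scale factor 0.8232.
Applying the same ×0.8232: 2812.97 → 2315.68.

2316 px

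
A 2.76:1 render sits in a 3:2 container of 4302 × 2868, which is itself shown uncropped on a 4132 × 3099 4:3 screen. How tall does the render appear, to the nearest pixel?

Inside the 4302×2868 canvas the render is width-limited at 4302.00 × 1558.70.
The 3:2 canvas is width-limited in 4132×3099, giving 4132.00 × 2754.67; scale factor 0.9605.
So the render's height is 1558.70 × 0.9605 ≈ 1497.10.

1497 px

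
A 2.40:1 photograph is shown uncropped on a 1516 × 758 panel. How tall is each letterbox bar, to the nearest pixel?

63 px

Since 2.400 > 2.000, the photograph is width-limited.
The photograph is 1516 / 2.400 ≈ 631.67 px tall.
758 − 631.67 = 126.33 px of bars (63.17 each).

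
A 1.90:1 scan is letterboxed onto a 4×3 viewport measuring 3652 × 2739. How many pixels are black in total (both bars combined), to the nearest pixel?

2983300 pixels

Since 1.900 > 1.333, the scan is width-limited.
That makes the image 1922.1053 px tall (3652 / 1.900).
2739 − 1922.1053 = 816.8947 px of bars.
That's 816.8947 × 3652 ≈ 2983300 black pixels.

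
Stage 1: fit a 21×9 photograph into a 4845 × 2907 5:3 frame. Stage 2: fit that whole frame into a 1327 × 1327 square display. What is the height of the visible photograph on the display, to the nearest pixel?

569 px

First fit — 21×9 into 4845×2907 spans the width: 4845.00 × 2076.43.
Second fit — the 5:3 canvas into 1327×1327 spans the width: 1327.00 × 796.20 (×0.2739 from 4845×2907).
Applying the same ×0.2739: 2076.43 → 568.71.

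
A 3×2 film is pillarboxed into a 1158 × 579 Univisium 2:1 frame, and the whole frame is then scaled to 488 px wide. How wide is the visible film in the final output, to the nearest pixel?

366 px

Fitted into 1158×579, the film spans the height; its width is 579 × 3/2 ≈ 868.50 px.
Resizing to 488 px wide multiplies everything by 0.4214: 868.50 → 366.00 px.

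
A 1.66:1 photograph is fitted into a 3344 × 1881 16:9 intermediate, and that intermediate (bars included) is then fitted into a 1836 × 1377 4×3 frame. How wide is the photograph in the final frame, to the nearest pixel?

Inside the 3344×1881 canvas the photograph is height-limited at 3122.46 × 1881.00.
The 16:9 canvas is width-limited in 1836×1377, giving 1836.00 × 1032.75; scale factor 0.5490.
Applying the same ×0.5490: 3122.46 → 1714.37.

1714 px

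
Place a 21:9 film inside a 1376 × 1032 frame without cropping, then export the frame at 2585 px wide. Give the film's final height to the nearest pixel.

In the 1376×1032 frame the film fills the width: height = 1376 × 9/21 ≈ 589.71 px.
Resizing to 2585 px wide multiplies everything by 1.8786: 589.71 → 1107.86 px.

1108 px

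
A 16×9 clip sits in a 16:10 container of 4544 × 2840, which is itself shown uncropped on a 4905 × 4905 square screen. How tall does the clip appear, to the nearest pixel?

Inside the 4544×2840 canvas the clip is width-limited at 4544.00 × 2556.00.
The 16:10 canvas is width-limited in 4905×4905, giving 4905.00 × 3065.62; scale factor 1.0794.
Applying the same ×1.0794: 2556.00 → 2759.06.

2759 px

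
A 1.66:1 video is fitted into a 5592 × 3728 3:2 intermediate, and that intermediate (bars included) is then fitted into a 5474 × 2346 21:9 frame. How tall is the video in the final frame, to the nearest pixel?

Inside the 5592×3728 canvas the video is width-limited at 5592.00 × 3368.67.
Second fit — the 3:2 canvas into 5474×2346 spans the height: 3519.00 × 2346.00 (×0.6293 from 5592×3728).
Applying the same ×0.6293: 3368.67 → 2119.88.

2120 px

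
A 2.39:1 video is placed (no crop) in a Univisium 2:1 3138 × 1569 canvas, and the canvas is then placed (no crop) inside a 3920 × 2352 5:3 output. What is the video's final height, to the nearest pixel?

1640 px

First fit — 2.39:1 into 3138×1569 spans the width: 3138.00 × 1312.97.
Univisium 2:1 in 3920×2352: fills the width, so the intermediate becomes 3920.00 × 1960.00 — a scale of ×1.2492.
The video scales with it: height 1312.97 × 1.2492 ≈ 1640.17.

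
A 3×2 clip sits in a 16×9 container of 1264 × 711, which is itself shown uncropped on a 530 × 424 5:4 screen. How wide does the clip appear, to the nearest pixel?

First fit — 3×2 into 1264×711 spans the height: 1066.50 × 711.00.
The 16×9 canvas is width-limited in 530×424, giving 530.00 × 298.12; scale factor 0.4193.
So the clip's width is 1066.50 × 0.4193 ≈ 447.19.

447 px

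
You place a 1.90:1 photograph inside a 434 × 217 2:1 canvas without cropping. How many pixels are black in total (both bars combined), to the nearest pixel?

Since 1.900 < 2.000, the photograph is height-limited.
Content width = 217 × 1.900 ≈ 412.3000 px.
Black = 434 − 412.3000 = 21.7000 px.
That's 21.7000 × 217 ≈ 4709 black pixels.

4709 pixels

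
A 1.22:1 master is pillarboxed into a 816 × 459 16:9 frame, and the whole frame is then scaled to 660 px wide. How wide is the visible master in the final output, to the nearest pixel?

In the 816×459 frame the master fills the height: width = 459 × 1.220 ≈ 559.98 px.
Resizing to 660 px wide multiplies everything by 0.8088: 559.98 → 452.93 px.

453 px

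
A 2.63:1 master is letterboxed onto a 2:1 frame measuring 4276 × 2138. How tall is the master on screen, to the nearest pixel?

2.63:1 is wider than 2:1, so it spans the full width.
That makes the image 1625.86 px tall (4276 / 2.630).

1626 px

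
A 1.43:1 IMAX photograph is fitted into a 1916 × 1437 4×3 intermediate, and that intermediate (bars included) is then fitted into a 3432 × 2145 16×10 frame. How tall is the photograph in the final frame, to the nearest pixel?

2000 px

First fit — 1.43:1 IMAX into 1916×1437 spans the width: 1916.00 × 1339.86.
The 4×3 canvas is height-limited in 3432×2145, giving 2860.00 × 2145.00; scale factor 1.4927.
So the photograph's height is 1339.86 × 1.4927 ≈ 2000.00.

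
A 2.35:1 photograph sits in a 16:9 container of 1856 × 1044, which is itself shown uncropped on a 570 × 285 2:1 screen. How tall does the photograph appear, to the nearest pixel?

First fit — 2.35:1 into 1856×1044 spans the width: 1856.00 × 789.79.
The 16:9 canvas is height-limited in 570×285, giving 506.67 × 285.00; scale factor 0.2730.
Applying the same ×0.2730: 789.79 → 215.60.

216 px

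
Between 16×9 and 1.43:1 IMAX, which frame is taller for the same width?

16×9 = 1.778 and 1.43; 1.778 > 1.43. The smaller width-to-height ratio is the taller frame.

1.43:1 IMAX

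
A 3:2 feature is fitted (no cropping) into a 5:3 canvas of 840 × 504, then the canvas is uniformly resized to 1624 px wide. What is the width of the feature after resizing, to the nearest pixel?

Fitted into 840×504, the feature spans the height; its width is 504 × 3/2 ≈ 756.00 px.
The frame scales by 1624/840 = 1.9333; 756.00 × 1.9333 ≈ 1461.60 px.

1462 px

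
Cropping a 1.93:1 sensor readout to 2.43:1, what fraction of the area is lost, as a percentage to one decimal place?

20.6%

2.43:1 is wider than 1.93:1, so the crop keeps the full width and trims the height.
Fraction kept = (1.930)/(2.430) ≈ 79.42%, so 20.58% is lost.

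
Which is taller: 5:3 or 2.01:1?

5:3 = 1.667 and 2.01; 2.01 > 1.667. The smaller width-to-height ratio is the taller frame.

5:3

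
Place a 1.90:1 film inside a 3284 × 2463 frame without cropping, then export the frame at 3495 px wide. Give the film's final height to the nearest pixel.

At 3284×2463 the film is width-limited, so height = 3284 / 1.900 ≈ 1728.42 px.
The frame scales by 3495/3284 = 1.0643; 1728.42 × 1.0643 ≈ 1839.47 px.

1839 px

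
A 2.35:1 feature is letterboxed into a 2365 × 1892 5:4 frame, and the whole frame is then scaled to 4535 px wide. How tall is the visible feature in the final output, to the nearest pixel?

In the 2365×1892 frame the feature fills the width: height = 2365 / 2.350 ≈ 1006.38 px.
Scaling 2365 → 4535 is ×1.9175, so the height becomes 1006.38 × 1.9175 ≈ 1929.79 px.

1930 px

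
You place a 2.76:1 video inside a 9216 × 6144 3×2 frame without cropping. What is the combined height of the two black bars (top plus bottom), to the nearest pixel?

2.76:1 (2.760) > 3×2 (1.500), so the video fills the width.
Content height = 9216 / 2.760 ≈ 3339.13 px.
6144 − 3339.13 = 2804.87 px of bars.

2805 px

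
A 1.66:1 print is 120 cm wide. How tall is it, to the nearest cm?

Height = 120 / 1.660 = 72.29.

72 cm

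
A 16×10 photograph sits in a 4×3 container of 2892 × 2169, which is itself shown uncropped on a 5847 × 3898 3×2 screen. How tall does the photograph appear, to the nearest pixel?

3248 px

First fit — 16×10 into 2892×2169 spans the width: 2892.00 × 1807.50.
Second fit — the 4×3 canvas into 5847×3898 spans the height: 5197.33 × 3898.00 (×1.7971 from 2892×2169).
So the photograph's height is 1807.50 × 1.7971 ≈ 3248.33.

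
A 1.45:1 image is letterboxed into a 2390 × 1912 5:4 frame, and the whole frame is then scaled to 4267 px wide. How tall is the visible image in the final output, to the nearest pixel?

In the 2390×1912 frame the image fills the width: height = 2390 / 1.450 ≈ 1648.28 px.
The frame scales by 4267/2390 = 1.7854; 1648.28 × 1.7854 ≈ 2942.76 px.

2943 px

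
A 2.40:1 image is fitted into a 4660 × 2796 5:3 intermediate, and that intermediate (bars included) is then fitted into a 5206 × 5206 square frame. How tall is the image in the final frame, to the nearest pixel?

Inside the 4660×2796 canvas the image is width-limited at 4660.00 × 1941.67.
5:3 in 5206×5206: fills the width, so the intermediate becomes 5206.00 × 3123.60 — a scale of ×1.1172.
Applying the same ×1.1172: 1941.67 → 2169.17.

2169 px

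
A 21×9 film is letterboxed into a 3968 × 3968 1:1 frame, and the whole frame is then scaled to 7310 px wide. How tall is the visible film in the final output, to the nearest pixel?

At 3968×3968 the film is width-limited, so height = 3968 × 9/21 ≈ 1700.57 px.
Scaling 3968 → 7310 is ×1.8422, so the height becomes 1700.57 × 1.8422 ≈ 3132.86 px.

3133 px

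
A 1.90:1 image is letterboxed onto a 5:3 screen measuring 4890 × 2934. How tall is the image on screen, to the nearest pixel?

2574 px

1.90:1 (1.900) > 5:3 (1.667), so the image fills the width.
Content height = 4890 / 1.900 ≈ 2573.68 px.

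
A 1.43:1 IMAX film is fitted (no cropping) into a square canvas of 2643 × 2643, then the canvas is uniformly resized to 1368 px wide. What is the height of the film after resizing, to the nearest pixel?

957 px

Fitted into 2643×2643, the film spans the width; its height is 2643 / 1.430 ≈ 1848.25 px.
Scaling 2643 → 1368 is ×0.5176, so the height becomes 1848.25 × 0.5176 ≈ 956.64 px.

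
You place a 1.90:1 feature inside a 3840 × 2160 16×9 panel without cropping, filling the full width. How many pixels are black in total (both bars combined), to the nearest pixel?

That makes the image 2021.0526 px tall (3840 / 1.900).
Black = 2160 − 2021.0526 = 138.9474 px.
Bar area = 138.9474 × 3840 ≈ 533558 px.

533558 pixels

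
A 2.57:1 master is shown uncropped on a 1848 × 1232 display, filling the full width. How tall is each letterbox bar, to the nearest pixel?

The master is 1848 / 2.570 ≈ 719.07 px tall.
Leftover height: 1232 − 719.07 = 512.93 px → 256.47 each side.

256 px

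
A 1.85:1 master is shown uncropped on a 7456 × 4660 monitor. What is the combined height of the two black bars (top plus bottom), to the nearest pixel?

Since 1.850 > 1.600, the master is width-limited.
That makes the image 4030.27 px tall (7456 / 1.850).
Black = 4660 − 4030.27 = 629.73 px.

630 px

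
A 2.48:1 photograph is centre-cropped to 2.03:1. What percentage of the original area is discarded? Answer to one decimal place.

Going from 2.48:1 to 2.03:1 means cutting width while keeping height.
Fraction kept = (2.030)/(2.480) ≈ 81.85%, so 18.15% is lost.

18.1%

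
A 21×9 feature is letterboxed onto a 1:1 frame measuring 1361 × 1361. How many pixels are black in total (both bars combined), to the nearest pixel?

Since 2.333 > 1.000, the feature is width-limited.
That makes the image 583.2857 px tall (1361 × 9/21).
Leftover height: 1361 − 583.2857 = 777.7143 px.
Bar area = 777.7143 × 1361 ≈ 1058469 px.

1058469 pixels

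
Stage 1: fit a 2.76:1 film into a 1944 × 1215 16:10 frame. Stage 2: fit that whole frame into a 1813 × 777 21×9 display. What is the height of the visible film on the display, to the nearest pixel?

2.76:1 in 1944×1215: fills the width, so the film is 1944.00 × 704.35.
The 16:10 canvas is height-limited in 1813×777, giving 1243.20 × 777.00; scale factor 0.6395.
The film scales with it: height 704.35 × 0.6395 ≈ 450.43.

450 px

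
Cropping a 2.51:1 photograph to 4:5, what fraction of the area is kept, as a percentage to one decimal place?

31.9%

Going from 2.51:1 to 4:5 means cutting width while keeping height.
(0.800)/(2.510) ≈ 0.319 of the area survives.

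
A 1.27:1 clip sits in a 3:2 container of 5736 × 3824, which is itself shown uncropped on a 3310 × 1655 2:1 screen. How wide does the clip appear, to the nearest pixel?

2102 px

First fit — 1.27:1 into 5736×3824 spans the height: 4856.48 × 3824.00.
The 3:2 canvas is height-limited in 3310×1655, giving 2482.50 × 1655.00; scale factor 0.4328.
So the clip's width is 4856.48 × 0.4328 ≈ 2101.85.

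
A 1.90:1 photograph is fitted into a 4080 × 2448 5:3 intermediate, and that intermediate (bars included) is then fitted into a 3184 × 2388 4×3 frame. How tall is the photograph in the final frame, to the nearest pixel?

First fit — 1.90:1 into 4080×2448 spans the width: 4080.00 × 2147.37.
The 5:3 canvas is width-limited in 3184×2388, giving 3184.00 × 1910.40; scale factor 0.7804.
Applying the same ×0.7804: 2147.37 → 1675.79.

1676 px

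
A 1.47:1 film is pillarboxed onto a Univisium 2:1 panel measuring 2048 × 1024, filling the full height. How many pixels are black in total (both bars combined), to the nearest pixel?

555745 pixels

Content width = 1024 × 1.470 ≈ 1505.2800 px.
Black = 2048 − 1505.2800 = 542.7200 px.
Across the 1024-px span: 542.7200 × 1024 ≈ 555745 px.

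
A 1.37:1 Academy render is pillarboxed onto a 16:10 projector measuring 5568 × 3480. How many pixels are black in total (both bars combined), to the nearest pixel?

1.37:1 Academy (1.370) < 16:10 (1.600), so the render fills the height.
The render is 3480 × 1.370 ≈ 4767.6000 px wide.
5568 − 4767.6000 = 800.4000 px of bars.
Across the 3480-px span: 800.4000 × 3480 ≈ 2785392 px.

2785392 pixels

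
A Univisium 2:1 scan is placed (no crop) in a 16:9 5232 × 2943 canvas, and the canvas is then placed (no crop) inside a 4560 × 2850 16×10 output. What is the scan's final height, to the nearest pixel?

Univisium 2:1 in 5232×2943: fills the width, so the scan is 5232.00 × 2616.00.
Second fit — the 16:9 canvas into 4560×2850 spans the width: 4560.00 × 2565.00 (×0.8716 from 5232×2943).
Applying the same ×0.8716: 2616.00 → 2280.00.

2280 px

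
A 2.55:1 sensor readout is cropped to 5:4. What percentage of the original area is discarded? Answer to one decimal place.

51.0%

The height stays; only width is cut (since 5:4 is narrower than 2.55:1).
Fraction kept = (1.250)/(2.550) ≈ 49.02%, so 50.98% is lost.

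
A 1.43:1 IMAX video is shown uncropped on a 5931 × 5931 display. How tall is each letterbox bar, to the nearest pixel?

1.43:1 IMAX (1.430) > 1:1 (1.000), so the video fills the width.
Content height = 5931 / 1.430 ≈ 4147.55 px.
Leftover height: 5931 − 4147.55 = 1783.45 px → 891.72 each side.

892 px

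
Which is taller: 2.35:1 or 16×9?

16×9

2.35 and 16×9 = 1.778; 2.35 > 1.778. The smaller width-to-height ratio is the taller frame.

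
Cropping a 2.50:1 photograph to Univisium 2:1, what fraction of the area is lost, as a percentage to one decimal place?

Going from 2.50:1 to Univisium 2:1 means cutting width while keeping height.
(2.000)/(2.500) ≈ 0.800 of the area survives, leaving 20.00% discarded.

20.0%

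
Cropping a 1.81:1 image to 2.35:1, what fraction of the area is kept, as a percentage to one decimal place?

The width stays; only height is cut (since 2.35:1 is wider than 1.81:1).
(1.810)/(2.350) ≈ 0.770 of the area survives.

77.0%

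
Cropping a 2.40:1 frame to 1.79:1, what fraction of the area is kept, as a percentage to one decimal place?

74.6%

1.79:1 is narrower than 2.40:1, so the crop keeps the full height and trims the width.
Fraction kept = (1.790)/(2.400) ≈ 74.58%.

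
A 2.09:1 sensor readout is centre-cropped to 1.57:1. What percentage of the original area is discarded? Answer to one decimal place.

Going from 2.09:1 to 1.57:1 means cutting width while keeping height.
Area ratio = (1.570)/(2.090) = 75.12%; the remaining 24.88% is cropped out.

24.9%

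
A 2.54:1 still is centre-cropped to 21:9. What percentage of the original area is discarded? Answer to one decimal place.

The height stays; only width is cut (since 21:9 is narrower than 2.54:1).
(2.333)/(2.540) ≈ 0.919 of the area survives, leaving 8.14% discarded.

8.1%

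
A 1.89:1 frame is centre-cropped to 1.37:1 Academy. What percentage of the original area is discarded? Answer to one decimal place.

27.5%

1.37:1 Academy is narrower than 1.89:1, so the crop keeps the full height and trims the width.
Fraction kept = (1.370)/(1.890) ≈ 72.49%, so 27.51% is lost.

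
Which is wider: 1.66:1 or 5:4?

1.66 and 5:4 = 1.25; 1.66 > 1.25.

1.66:1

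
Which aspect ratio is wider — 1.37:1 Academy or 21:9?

21:9

1.37 and 21:9 = 2.333; 2.333 > 1.37.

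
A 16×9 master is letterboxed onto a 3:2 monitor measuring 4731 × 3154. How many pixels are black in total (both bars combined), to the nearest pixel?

16×9 (1.778) > 3:2 (1.500), so the master fills the width.
Content height = 4731 × 9/16 ≈ 2661.1875 px.
Black = 3154 − 2661.1875 = 492.8125 px.
That's 492.8125 × 4731 ≈ 2331496 black pixels.

2331496 pixels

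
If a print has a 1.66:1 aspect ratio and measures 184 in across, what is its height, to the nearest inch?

111 in

184 / 1.660 = 110.84.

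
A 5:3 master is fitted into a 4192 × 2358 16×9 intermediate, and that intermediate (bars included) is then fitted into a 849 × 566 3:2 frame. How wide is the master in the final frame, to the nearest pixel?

5:3 in 4192×2358: fills the height, so the master is 3930.00 × 2358.00.
16×9 in 849×566: fills the width, so the intermediate becomes 849.00 × 477.56 — a scale of ×0.2025.
Applying the same ×0.2025: 3930.00 → 795.94.

796 px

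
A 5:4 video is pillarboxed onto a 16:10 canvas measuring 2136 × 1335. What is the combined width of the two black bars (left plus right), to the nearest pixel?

467 px

5:4 (1.250) < 16:10 (1.600), so the video fills the height.
The video is 1335 × 5/4 ≈ 1668.75 px wide.
2136 − 1668.75 = 467.25 px of bars.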